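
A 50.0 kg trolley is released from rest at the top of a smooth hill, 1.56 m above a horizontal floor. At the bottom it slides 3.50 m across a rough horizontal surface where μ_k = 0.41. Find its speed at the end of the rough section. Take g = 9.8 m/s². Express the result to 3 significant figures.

v = 1.57 m/s

Energy at the top = energy at the end + work done against friction:
mgh = ½mv² + μ_k m g d
W_f = μ_k mg d = (0.41)(50.0)(9.8)(3.50) = 703.1 J
½mv² = mgh − W_f = 764.40 − 703.1 = 61.250 J
v = √(2 × 61.250/50.0) = 1.565 m/s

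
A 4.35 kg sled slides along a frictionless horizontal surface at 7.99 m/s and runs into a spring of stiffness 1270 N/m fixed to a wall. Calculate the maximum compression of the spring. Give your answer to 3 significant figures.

Conservation of energy between contact and max compression: ½mv² = ½kx²
x = v√(m/k) = 7.99 × √(4.35/1270) = 0.4676 m

x = 0.468 m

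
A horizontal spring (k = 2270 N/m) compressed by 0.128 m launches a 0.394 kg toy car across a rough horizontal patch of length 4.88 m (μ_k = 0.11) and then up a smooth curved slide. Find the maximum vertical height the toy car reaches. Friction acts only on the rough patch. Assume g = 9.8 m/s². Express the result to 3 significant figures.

Spring energy: E₀ = ½kx² = ½(2270)(0.128)² = 18.596 J
Friction: W_f = μ_k mg d = (0.11)(0.394)(9.8)(4.88) = 2.073 J
Energy at base of ramp: E = 18.596 − 2.073 = 16.523 J
At max height all remaining energy is PE: mgh = E ⇒ h = E/(mg) = 16.523/(0.394 × 9.8) = 4.279 m

h = 4.28 m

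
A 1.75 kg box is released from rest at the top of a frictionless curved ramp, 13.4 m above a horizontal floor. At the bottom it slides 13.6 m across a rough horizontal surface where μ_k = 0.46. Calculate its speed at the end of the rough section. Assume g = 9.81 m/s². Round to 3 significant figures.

v = 11.8 m/s

Energy bookkeeping (friction removes W_f = μ_k N d):
mgh = ½mv² + μ_k m g d
W_f = μ_k mg d = (0.46)(1.75)(9.81)(13.6) = 107.4 J
½mv² = mgh − W_f = 230.04 − 107.4 = 122.64 J
v = √(2 × 122.64/1.75) = 11.84 m/s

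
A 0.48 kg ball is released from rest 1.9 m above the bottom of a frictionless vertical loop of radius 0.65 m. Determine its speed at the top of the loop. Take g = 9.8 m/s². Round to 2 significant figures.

v = 3.4 m/s

Energy conservation: mgh = ½mv_top² + mg(2r)
v_top² = 2g(h − 2r) = 2(9.8)(1.9 − 1.300) = 11.76
v_top = 3.429 m/s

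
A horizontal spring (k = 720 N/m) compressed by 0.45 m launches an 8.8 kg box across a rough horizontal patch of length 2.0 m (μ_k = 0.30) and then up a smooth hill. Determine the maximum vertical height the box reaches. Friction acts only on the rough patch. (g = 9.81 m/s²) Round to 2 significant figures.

h = 0.24 m

Spring energy: E₀ = ½kx² = ½(720)(0.45)² = 72.900 J
Friction: W_f = μ_k mg d = (0.30)(8.8)(9.81)(2.0) = 51.80 J
Energy at base of ramp: E = 72.900 − 51.80 = 21.103 J
At max height all remaining energy is PE: mgh = E ⇒ h = E/(mg) = 21.103/(8.8 × 9.81) = 0.2445 m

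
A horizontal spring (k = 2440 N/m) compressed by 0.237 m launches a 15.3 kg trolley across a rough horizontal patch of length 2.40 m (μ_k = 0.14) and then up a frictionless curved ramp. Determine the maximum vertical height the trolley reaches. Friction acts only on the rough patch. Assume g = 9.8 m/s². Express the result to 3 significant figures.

Spring energy: E₀ = ½kx² = ½(2440)(0.237)² = 68.526 J
Friction: W_f = μ_k mg d = (0.14)(15.3)(9.8)(2.40) = 50.38 J
Energy at base of ramp: E = 68.526 − 50.38 = 18.146 J
At max height all remaining energy is PE: mgh = E ⇒ h = E/(mg) = 18.146/(15.3 × 9.8) = 0.1210 m

h = 0.121 m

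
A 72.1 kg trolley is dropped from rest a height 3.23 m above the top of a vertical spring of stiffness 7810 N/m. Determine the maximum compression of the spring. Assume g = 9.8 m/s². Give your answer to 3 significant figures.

Measuring PE from the top of the relaxed spring, at max compression the trolley has dropped H + x with zero KE, so:
mg(H + x) = ½kx²
½(7810)x² − (72.1)(9.8)x − (72.1)(9.8)(3.23) = 0
3905x² − 706.6x − 2282 = 0
x = [706.6 + √(499255 + 3.5649e+07)]/(2 × 3905) = 0.8603 m

x = 0.860 m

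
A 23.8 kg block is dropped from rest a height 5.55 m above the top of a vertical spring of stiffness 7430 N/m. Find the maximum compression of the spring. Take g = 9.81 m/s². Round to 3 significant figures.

x = 0.623 m

Measuring PE from the top of the relaxed spring, at max compression the block has dropped H + x with zero KE, so:
mg(H + x) = ½kx²
½(7430)x² − (23.8)(9.81)x − (23.8)(9.81)(5.55) = 0
3715x² − 233.5x − 1296 = 0
x = [233.5 + √(54512 + 1.9256e+07)]/(2 × 3715) = 0.6229 m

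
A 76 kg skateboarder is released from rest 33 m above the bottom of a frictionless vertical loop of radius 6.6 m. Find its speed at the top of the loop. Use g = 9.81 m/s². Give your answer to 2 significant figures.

Energy conservation: mgh = ½mv_top² + mg(2r)
v_top² = 2g(h − 2r) = 2(9.81)(33 − 13.20) = 388.5
v_top = 19.71 m/s

v = 20 m/s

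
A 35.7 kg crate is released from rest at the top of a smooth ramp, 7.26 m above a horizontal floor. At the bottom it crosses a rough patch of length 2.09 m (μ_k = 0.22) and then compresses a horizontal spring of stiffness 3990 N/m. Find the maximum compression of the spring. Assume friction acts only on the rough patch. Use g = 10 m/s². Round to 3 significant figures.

Initial energy: E₁ = mgh = (35.7)(10)(7.26) = 2591.8 J
Friction removes W_f = μ_k mg d = (0.22)(35.7)(10)(2.09) = 164.1 J
Energy reaching the spring: E = 2591.8 − 164.1 = 2427.7 J
At max compression ½kx² = E ⇒ x = √(2E/k) = √(2 × 2427.7/3990) = 1.103 m

x = 1.10 m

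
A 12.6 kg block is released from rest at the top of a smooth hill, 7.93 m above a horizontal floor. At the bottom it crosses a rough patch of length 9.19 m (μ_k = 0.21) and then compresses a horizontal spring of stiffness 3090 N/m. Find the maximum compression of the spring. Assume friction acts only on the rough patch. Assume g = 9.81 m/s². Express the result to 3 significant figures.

Initial energy: E₁ = mgh = (12.6)(9.81)(7.93) = 980.20 J
Friction removes W_f = μ_k mg d = (0.21)(12.6)(9.81)(9.19) = 238.5 J
Energy reaching the spring: E = 980.20 − 238.5 = 741.65 J
At max compression ½kx² = E ⇒ x = √(2E/k) = √(2 × 741.65/3090) = 0.6928 m

x = 0.693 m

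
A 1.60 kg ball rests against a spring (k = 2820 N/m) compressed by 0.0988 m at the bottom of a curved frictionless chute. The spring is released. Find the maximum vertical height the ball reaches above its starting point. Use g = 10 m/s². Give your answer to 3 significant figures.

At maximum height the ball is at rest, so ½kx² = mgh
h = kx²/(2mg) = (2820)(0.0988)²/(2 × 1.60 × 10) = 0.8602 m

h = 0.860 m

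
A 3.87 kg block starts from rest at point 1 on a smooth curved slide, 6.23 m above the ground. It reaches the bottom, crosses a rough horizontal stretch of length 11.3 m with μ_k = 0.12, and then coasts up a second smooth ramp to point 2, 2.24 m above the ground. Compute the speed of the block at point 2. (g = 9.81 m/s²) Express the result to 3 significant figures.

Energy at 1: mgh₁ = (3.87)(9.81)(6.23) = 236.52 J
Friction loss: W_f = μ_k mg d = 51.48 J
At 2: ½mv² + mgh₂ = mgh₁ − W_f
½mv² = 236.52 − 51.48 − 85.041 = 99.999 J
v = √(2 × 99.999/3.87) = 7.189 m/s

v = 7.19 m/s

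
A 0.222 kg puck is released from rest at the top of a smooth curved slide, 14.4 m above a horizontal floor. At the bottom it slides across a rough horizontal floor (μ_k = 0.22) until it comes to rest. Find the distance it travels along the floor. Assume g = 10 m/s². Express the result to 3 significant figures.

d = 65.5 m

Applying the work–energy principle:
At rest all PE has been dissipated by friction: mgh = μ_k m g d
d = h/μ_k = 14.4/0.22 = 65.45 m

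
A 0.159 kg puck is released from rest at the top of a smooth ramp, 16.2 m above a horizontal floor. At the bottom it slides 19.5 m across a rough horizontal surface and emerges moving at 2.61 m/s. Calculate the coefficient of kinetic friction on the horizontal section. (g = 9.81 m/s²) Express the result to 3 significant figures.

Energy at the top = energy at the end + work done against friction:
mgh = ½mv² + μ_k m g d
mgh = 25.269 J; ½mv² = 0.54156 J
W_f = 25.269 − 0.54156 = 24.73 J
μ_k = W_f/(mg·d) = 24.73/(1.560 × 19.5) = 0.8130

μ_k = 0.813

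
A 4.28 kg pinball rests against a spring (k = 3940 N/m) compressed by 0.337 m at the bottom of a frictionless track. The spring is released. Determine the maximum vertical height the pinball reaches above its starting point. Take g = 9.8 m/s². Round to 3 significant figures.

At maximum height the pinball is at rest, so ½kx² = mgh
h = kx²/(2mg) = (3940)(0.337)²/(2 × 4.28 × 9.8) = 5.334 m

h = 5.33 m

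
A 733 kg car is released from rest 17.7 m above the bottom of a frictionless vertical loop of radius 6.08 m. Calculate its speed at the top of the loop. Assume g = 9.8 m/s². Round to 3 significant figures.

v = 10.4 m/s

Energy conservation: mgh = ½mv_top² + mg(2r)
v_top² = 2g(h − 2r) = 2(9.8)(17.7 − 12.16) = 108.6
v_top = 10.42 m/s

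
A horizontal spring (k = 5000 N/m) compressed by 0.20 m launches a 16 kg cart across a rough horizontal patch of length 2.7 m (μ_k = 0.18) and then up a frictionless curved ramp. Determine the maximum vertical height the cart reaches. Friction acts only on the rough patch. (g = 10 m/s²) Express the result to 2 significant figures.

h = 0.14 m

Spring energy: E₀ = ½kx² = ½(5000)(0.20)² = 100.00 J
Friction: W_f = μ_k mg d = (0.18)(16)(10)(2.7) = 77.76 J
Energy at base of ramp: E = 100.00 − 77.76 = 22.240 J
At max height all remaining energy is PE: mgh = E ⇒ h = E/(mg) = 22.240/(16 × 10) = 0.1390 m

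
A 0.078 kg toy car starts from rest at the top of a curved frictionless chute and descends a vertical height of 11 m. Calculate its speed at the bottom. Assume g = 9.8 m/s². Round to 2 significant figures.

Energy conservation between the two points: mgh = ½mv²
The mass cancels from both sides.
v = √(2gh) = √(2 × 9.8 × 11) = √215.60 = 14.68 m/s

v = 15 m/s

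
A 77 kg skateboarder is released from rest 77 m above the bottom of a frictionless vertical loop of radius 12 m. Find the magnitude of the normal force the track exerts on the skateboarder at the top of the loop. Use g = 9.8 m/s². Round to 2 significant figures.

N = 5900 N

Energy from release to top (height 2r): mgh = ½mv_top² + mg(2r)
v_top² = 2g(h − 2r) = 2(9.8)(77 − 24.00) = 1038.8 m²/s²
At the top, both N and weight point toward the centre: N + mg = mv_top²/r
N = m(v_top²/r − g) = 77(1038.8/12 − 9.8) = 5911 N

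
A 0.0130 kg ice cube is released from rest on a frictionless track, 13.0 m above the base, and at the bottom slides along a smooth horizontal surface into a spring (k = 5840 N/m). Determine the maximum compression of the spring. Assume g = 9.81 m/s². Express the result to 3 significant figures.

x = 0.0238 m

Energy conservation (no friction) from release to max compression: mgh = ½kx²
x = √(2mgh/k) = √(2 × 0.0130 × 9.81 × 13.0 / 5840) = 0.02383 m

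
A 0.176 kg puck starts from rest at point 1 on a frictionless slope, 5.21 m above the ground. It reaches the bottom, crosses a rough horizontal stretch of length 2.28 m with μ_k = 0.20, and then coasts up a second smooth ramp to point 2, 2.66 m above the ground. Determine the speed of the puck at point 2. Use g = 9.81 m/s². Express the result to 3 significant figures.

v = 6.41 m/s

Energy at 1: mgh₁ = (0.176)(9.81)(5.21) = 8.9954 J
Friction loss: W_f = μ_k mg d = 0.7873 J
At 2: ½mv² + mgh₂ = mgh₁ − W_f
½mv² = 8.9954 − 0.7873 − 4.5926 = 3.6154 J
v = √(2 × 3.6154/0.176) = 6.410 m/s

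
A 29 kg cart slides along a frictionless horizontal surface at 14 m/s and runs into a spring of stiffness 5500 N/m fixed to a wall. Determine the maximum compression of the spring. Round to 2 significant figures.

At max compression the cart is momentarily at rest: ½mv² = ½kx²
x = v√(m/k) = 14 × √(29/5500) = 1.017 m

x = 1.0 m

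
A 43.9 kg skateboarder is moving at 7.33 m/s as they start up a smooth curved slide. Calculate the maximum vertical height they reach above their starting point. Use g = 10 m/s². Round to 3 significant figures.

By energy conservation, ½mv² = mgh
h = v²/(2g) = 7.33²/(2 × 10) = 2.686 m

h = 2.69 m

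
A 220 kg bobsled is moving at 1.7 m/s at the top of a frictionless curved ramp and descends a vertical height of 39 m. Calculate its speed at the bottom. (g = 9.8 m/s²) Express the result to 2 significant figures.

v = 28 m/s

Mechanical energy is conserved (no friction): ½mv₀² + mgh = ½mv²
v² = v₀² + 2gh = (1.7)² + 2(9.8)(39) = 767.29
v = √767.29 = 27.70 m/s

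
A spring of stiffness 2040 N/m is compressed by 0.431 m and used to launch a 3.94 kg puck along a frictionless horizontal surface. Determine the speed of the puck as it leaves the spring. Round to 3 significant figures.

The puck leaves the spring when the spring is at natural length, so ½kx² = ½mv²
v = x√(k/m) = 0.431 × √(2040/3.94) = 9.807 m/s

v = 9.81 m/s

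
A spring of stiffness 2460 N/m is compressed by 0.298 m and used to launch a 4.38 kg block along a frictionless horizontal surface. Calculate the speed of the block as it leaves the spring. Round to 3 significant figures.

Conservation of energy: ½kx² = ½mv²
v = x√(k/m) = 0.298 × √(2460/4.38) = 7.062 m/s

v = 7.06 m/s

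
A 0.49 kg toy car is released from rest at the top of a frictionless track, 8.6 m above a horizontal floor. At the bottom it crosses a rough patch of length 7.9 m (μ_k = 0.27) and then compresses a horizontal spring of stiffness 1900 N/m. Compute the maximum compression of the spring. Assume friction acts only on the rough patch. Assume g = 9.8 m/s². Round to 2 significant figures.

x = 0.18 m

Initial energy: E₁ = mgh = (0.49)(9.8)(8.6) = 41.297 J
Friction removes W_f = μ_k mg d = (0.27)(0.49)(9.8)(7.9) = 10.24 J
Energy reaching the spring: E = 41.297 − 10.24 = 31.055 J
At max compression ½kx² = E ⇒ x = √(2E/k) = √(2 × 31.055/1900) = 0.1808 m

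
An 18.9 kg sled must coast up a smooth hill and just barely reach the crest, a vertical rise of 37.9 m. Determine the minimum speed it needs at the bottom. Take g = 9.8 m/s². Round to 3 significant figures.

At the top it is momentarily at rest, so all KE converts to PE: ½mv² = mgh
v = √(2gh) = √(2 × 9.8 × 37.9) = 27.26 m/s

v = 27.3 m/s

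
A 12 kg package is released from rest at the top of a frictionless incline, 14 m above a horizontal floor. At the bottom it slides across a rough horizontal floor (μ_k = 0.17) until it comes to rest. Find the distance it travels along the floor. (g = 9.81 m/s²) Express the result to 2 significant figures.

d = 82 m

Applying the work–energy principle:
At rest all PE has been dissipated by friction: mgh = μ_k m g d
d = h/μ_k = 14/0.17 = 82.35 m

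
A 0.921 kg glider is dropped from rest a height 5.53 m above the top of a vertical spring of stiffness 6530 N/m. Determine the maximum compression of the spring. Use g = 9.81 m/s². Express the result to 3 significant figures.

x = 0.125 m

Take the reference level at the top of the uncompressed spring. At max compression the glider has fallen H + x and is momentarily at rest:
mg(H + x) = ½kx²
½(6530)x² − (0.921)(9.81)x − (0.921)(9.81)(5.53) = 0
3265x² − 9.035x − 49.96 = 0
x = [9.035 + √(81.63 + 652525)]/(2 × 3265) = 0.1251 m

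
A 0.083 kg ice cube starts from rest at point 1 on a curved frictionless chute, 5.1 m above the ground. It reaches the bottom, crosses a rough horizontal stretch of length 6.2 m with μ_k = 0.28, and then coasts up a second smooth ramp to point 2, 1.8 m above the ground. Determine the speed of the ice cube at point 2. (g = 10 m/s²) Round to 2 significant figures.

v = 5.6 m/s

Energy at 1: mgh₁ = (0.083)(10)(5.1) = 4.2330 J
Friction loss: W_f = μ_k mg d = 1.441 J
At 2: ½mv² + mgh₂ = mgh₁ − W_f
½mv² = 4.2330 − 1.441 − 1.4940 = 1.2981 J
v = √(2 × 1.2981/0.083) = 5.593 m/s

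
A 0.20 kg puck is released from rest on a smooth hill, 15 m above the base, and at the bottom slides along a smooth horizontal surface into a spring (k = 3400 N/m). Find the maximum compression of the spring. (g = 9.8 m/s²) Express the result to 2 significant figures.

x = 0.13 m

Gravitational PE at the top equals spring PE at max compression: mgh = ½kx²
x = √(2mgh/k) = √(2 × 0.20 × 9.8 × 15 / 3400) = 0.1315 m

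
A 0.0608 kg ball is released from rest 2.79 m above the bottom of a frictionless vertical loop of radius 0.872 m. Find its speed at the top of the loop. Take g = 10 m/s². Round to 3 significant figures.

v = 4.57 m/s

Energy conservation: mgh = ½mv_top² + mg(2r)
v_top² = 2g(h − 2r) = 2(10)(2.79 − 1.744) = 20.92
v_top = 4.574 m/s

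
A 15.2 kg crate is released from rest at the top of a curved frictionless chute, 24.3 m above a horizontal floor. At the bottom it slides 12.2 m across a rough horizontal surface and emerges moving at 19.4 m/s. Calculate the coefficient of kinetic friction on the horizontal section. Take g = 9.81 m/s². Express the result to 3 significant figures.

μ_k = 0.419

Energy bookkeeping (friction removes W_f = μ_k N d):
mgh = ½mv² + μ_k m g d
mgh = 3623.4 J; ½mv² = 2860.3 J
W_f = 3623.4 − 2860.3 = 763.1 J
μ_k = W_f/(mg·d) = 763.1/(149.1 × 12.2) = 0.4195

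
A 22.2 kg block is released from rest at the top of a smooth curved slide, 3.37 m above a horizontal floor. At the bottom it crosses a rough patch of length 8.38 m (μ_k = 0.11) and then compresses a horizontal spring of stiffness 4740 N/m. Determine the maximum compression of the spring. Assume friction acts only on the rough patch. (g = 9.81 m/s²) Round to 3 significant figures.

x = 0.474 m

Initial energy: E₁ = mgh = (22.2)(9.81)(3.37) = 733.93 J
Friction removes W_f = μ_k mg d = (0.11)(22.2)(9.81)(8.38) = 200.8 J
Energy reaching the spring: E = 733.93 − 200.8 = 533.17 J
At max compression ½kx² = E ⇒ x = √(2E/k) = √(2 × 533.17/4740) = 0.4743 m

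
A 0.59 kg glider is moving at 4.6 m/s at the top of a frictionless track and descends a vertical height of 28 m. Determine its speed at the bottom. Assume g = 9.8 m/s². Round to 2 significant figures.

v = 24 m/s

Mechanical energy is conserved (no friction): ½mv₀² + mgh = ½mv²
v² = v₀² + 2gh = (4.6)² + 2(9.8)(28) = 569.96
v = √569.96 = 23.87 m/s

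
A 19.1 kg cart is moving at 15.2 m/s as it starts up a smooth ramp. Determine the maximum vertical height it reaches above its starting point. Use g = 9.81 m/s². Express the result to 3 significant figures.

h = 11.8 m

By energy conservation, ½mv² = mgh
h = v²/(2g) = 15.2²/(2 × 9.81) = 11.78 m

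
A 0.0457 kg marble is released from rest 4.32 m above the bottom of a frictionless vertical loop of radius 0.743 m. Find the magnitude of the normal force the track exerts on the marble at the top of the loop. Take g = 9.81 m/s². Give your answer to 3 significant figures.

N = 2.97 N

Energy from release to top (height 2r): mgh = ½mv_top² + mg(2r)
v_top² = 2g(h − 2r) = 2(9.81)(4.32 − 1.486) = 55.603 m²/s²
At the top, both N and weight point toward the centre: N + mg = mv_top²/r
N = m(v_top²/r − g) = 0.0457(55.603/0.743 − 9.81) = 2.972 N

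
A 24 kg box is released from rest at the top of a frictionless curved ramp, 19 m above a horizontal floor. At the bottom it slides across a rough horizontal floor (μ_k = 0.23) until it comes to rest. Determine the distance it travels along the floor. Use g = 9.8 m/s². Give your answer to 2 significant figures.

Energy bookkeeping (friction removes W_f = μ_k N d):
At rest all PE has been dissipated by friction: mgh = μ_k m g d
d = h/μ_k = 19/0.23 = 82.61 m

d = 83 m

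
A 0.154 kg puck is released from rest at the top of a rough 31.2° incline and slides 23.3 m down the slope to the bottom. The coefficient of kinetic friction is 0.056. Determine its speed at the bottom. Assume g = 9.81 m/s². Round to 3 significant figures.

Work–energy: mg(L sinθ) − μ_k(mg cosθ)L = ½mv²
mgh = mgL sinθ = (0.154)(9.81)(23.3)sin31.2° = 18.235 J
W_f = μ_k mg cosθ · L = (0.056)(0.154)(9.81)cos31.2°·23.3 = 1.686 J
½mv² = 18.235 − 1.686 = 16.549 J
v = √(2 × 16.549/0.154) = 14.66 m/s

v = 14.7 m/s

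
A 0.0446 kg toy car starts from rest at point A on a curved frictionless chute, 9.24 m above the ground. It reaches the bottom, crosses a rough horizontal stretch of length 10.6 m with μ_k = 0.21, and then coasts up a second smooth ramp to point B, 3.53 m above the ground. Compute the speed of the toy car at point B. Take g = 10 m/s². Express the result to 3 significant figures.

Energy at A: mgh₁ = (0.0446)(10)(9.24) = 4.1210 J
Friction loss: W_f = μ_k mg d = 0.9928 J
At B: ½mv² + mgh₂ = mgh₁ − W_f
½mv² = 4.1210 − 0.9928 − 1.5744 = 1.5539 J
v = √(2 × 1.5539/0.0446) = 8.347 m/s

v = 8.35 m/s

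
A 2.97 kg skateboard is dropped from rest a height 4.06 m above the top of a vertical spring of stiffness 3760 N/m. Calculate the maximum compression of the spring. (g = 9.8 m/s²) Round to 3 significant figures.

Let x be the compression. The total drop is H + x, and the skateboard is instantaneously at rest at max compression, so energy conservation gives:
mg(H + x) = ½kx²
½(3760)x² − (2.97)(9.8)x − (2.97)(9.8)(4.06) = 0
1880x² − 29.11x − 118.2 = 0
x = [29.11 + √(847.2 + 888641)]/(2 × 1880) = 0.2586 m

x = 0.259 m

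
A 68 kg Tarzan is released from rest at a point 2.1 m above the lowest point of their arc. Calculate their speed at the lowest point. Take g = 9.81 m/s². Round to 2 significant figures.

By conservation of mechanical energy, mgh = ½mv²
The mass cancels from both sides.
v = √(2gh) = √(2 × 9.81 × 2.1) = √41.202 = 6.419 m/s

v = 6.4 m/s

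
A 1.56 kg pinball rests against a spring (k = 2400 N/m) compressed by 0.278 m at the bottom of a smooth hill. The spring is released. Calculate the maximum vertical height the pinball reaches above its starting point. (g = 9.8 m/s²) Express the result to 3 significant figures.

h = 6.07 m

At maximum height the pinball is at rest, so ½kx² = mgh
h = kx²/(2mg) = (2400)(0.278)²/(2 × 1.56 × 9.8) = 6.066 m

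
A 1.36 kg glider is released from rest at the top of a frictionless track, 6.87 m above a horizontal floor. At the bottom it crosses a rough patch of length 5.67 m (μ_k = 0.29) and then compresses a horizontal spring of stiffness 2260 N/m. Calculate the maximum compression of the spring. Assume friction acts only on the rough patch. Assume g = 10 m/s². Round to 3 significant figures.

x = 0.251 m

Initial energy: E₁ = mgh = (1.36)(10)(6.87) = 93.432 J
Friction removes W_f = μ_k mg d = (0.29)(1.36)(10)(5.67) = 22.36 J
Energy reaching the spring: E = 93.432 − 22.36 = 71.070 J
At max compression ½kx² = E ⇒ x = √(2E/k) = √(2 × 71.070/2260) = 0.2508 m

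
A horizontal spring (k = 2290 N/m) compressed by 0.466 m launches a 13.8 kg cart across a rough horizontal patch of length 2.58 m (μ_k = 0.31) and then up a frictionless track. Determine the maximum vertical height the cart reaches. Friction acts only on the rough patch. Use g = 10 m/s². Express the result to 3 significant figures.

Spring energy: E₀ = ½kx² = ½(2290)(0.466)² = 248.64 J
Friction: W_f = μ_k mg d = (0.31)(13.8)(10)(2.58) = 110.4 J
Energy at base of ramp: E = 248.64 − 110.4 = 138.27 J
At max height all remaining energy is PE: mgh = E ⇒ h = E/(mg) = 138.27/(13.8 × 10) = 1.002 m

h = 1.00 m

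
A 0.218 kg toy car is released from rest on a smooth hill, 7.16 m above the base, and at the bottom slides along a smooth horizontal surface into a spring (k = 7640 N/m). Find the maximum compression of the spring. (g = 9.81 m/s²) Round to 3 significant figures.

Gravitational PE at the top equals spring PE at max compression: mgh = ½kx²
x = √(2mgh/k) = √(2 × 0.218 × 9.81 × 7.16 / 7640) = 0.06331 m

x = 0.0633 m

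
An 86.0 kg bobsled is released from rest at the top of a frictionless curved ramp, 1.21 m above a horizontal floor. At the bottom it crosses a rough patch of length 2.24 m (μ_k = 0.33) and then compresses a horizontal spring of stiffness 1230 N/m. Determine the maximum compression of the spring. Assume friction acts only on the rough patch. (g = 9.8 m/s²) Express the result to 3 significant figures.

x = 0.803 m

Initial energy: E₁ = mgh = (86.0)(9.8)(1.21) = 1019.8 J
Friction removes W_f = μ_k mg d = (0.33)(86.0)(9.8)(2.24) = 623.0 J
Energy reaching the spring: E = 1019.8 − 623.0 = 396.79 J
At max compression ½kx² = E ⇒ x = √(2E/k) = √(2 × 396.79/1230) = 0.8032 m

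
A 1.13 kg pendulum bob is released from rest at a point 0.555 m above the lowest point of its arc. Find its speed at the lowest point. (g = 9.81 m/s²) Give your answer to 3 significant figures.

Energy conservation between the two points: mgh = ½mv²
The mass cancels from both sides.
v = √(2gh) = √(2 × 9.81 × 0.555) = √10.889 = 3.300 m/s

v = 3.30 m/s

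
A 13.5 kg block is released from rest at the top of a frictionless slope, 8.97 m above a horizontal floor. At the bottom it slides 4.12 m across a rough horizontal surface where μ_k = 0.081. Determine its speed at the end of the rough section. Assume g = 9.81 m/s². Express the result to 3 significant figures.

Applying the work–energy principle:
mgh = ½mv² + μ_k m g d
W_f = μ_k mg d = (0.081)(13.5)(9.81)(4.12) = 44.20 J
½mv² = mgh − W_f = 1187.9 − 44.20 = 1143.7 J
v = √(2 × 1143.7/13.5) = 13.02 m/s

v = 13.0 m/s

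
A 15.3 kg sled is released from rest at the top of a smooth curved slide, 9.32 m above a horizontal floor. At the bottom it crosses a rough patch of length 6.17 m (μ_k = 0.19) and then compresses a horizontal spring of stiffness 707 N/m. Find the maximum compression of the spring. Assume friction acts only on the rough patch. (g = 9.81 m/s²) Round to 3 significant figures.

Initial energy: E₁ = mgh = (15.3)(9.81)(9.32) = 1398.9 J
Friction removes W_f = μ_k mg d = (0.19)(15.3)(9.81)(6.17) = 176.0 J
Energy reaching the spring: E = 1398.9 − 176.0 = 1222.9 J
At max compression ½kx² = E ⇒ x = √(2E/k) = √(2 × 1222.9/707) = 1.860 m

x = 1.86 m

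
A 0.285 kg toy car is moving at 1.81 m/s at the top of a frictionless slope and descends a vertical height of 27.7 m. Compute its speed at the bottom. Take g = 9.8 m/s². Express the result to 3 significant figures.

By conservation of mechanical energy, ½mv₀² + mgh = ½mv²
v² = v₀² + 2gh = (1.81)² + 2(9.8)(27.7) = 546.20
v = √546.20 = 23.37 m/s

v = 23.4 m/s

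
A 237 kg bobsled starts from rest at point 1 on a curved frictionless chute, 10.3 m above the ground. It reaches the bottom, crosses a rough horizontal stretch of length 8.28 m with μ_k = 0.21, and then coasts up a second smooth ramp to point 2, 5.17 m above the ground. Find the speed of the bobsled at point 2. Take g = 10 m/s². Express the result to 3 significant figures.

Energy at 1: mgh₁ = (237)(10)(10.3) = 24411 J
Friction loss: W_f = μ_k mg d = 4121 J
At 2: ½mv² + mgh₂ = mgh₁ − W_f
½mv² = 24411 − 4121 − 12253 = 8037.1 J
v = √(2 × 8037.1/237) = 8.236 m/s

v = 8.24 m/s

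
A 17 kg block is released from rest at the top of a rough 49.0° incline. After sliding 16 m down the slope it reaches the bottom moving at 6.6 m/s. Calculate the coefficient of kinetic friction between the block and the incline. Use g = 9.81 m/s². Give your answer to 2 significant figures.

μ_k = 0.94

The energy dissipated by friction is the PE lost minus the KE gained:
mgL sinθ = 2013.8 J; ½mv² = 370.26 J
W_f = 2013.8 − 370.26 = 1644 J
μ_k = W_f/(mg cosθ · L) = 1644/(109.4 × 16) = 0.9389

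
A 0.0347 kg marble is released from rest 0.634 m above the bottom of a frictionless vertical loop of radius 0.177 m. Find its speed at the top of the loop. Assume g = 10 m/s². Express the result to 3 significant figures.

v = 2.37 m/s

Energy conservation: mgh = ½mv_top² + mg(2r)
v_top² = 2g(h − 2r) = 2(10)(0.634 − 0.3540) = 5.600
v_top = 2.366 m/s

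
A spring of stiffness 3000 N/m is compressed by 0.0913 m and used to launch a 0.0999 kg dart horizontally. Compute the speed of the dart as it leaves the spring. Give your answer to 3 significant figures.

v = 15.8 m/s

Spring PE converts entirely to kinetic energy: ½kx² = ½mv²
v = x√(k/m) = 0.0913 × √(3000/0.0999) = 15.82 m/s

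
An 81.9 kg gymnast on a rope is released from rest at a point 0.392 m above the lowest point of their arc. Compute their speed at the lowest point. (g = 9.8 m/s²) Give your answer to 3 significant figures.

v = 2.77 m/s

Equating total energy at the two states: mgh = ½mv²
The mass cancels from both sides.
v = √(2gh) = √(2 × 9.8 × 0.392) = √7.6832 = 2.772 m/s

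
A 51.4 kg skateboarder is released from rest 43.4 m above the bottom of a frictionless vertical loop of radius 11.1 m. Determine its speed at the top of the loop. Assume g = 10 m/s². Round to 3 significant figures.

Energy conservation: mgh = ½mv_top² + mg(2r)
v_top² = 2g(h − 2r) = 2(10)(43.4 − 22.20) = 424.0
v_top = 20.59 m/s

v = 20.6 m/s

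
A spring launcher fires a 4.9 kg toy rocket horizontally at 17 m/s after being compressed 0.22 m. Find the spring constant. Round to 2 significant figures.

k = 29000 N/m

Energy stored in the spring equals the launch KE: ½kx² = ½mv²
k = mv²/x² = (4.9)(17)²/(0.22)² = 29258 N/m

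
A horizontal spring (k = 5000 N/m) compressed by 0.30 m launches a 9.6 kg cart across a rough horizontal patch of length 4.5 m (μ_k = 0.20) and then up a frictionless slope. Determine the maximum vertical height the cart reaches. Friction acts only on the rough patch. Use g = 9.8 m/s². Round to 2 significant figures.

h = 1.5 m

Spring energy: E₀ = ½kx² = ½(5000)(0.30)² = 225.00 J
Friction: W_f = μ_k mg d = (0.20)(9.6)(9.8)(4.5) = 84.67 J
Energy at base of ramp: E = 225.00 − 84.67 = 140.33 J
At max height all remaining energy is PE: mgh = E ⇒ h = E/(mg) = 140.33/(9.6 × 9.8) = 1.492 m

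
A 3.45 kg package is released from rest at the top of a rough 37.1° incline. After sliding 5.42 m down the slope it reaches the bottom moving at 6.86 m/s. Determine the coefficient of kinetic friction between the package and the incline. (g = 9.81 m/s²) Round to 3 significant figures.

μ_k = 0.201

mgh = ½mv² + μ_k (mg cosθ) L, with h = L sinθ
mgL sinθ = 110.65 J; ½mv² = 81.178 J
W_f = 110.65 − 81.178 = 29.47 J
μ_k = W_f/(mg cosθ · L) = 29.47/(26.99 × 5.42) = 0.2014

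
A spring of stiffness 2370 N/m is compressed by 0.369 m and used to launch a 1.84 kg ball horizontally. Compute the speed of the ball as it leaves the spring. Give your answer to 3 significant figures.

v = 13.2 m/s

Spring PE converts entirely to kinetic energy: ½kx² = ½mv²
v = x√(k/m) = 0.369 × √(2370/1.84) = 13.24 m/s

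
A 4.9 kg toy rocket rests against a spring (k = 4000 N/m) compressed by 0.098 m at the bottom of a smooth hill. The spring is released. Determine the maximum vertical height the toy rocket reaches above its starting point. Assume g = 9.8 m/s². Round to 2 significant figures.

At maximum height the toy rocket is at rest, so ½kx² = mgh
h = kx²/(2mg) = (4000)(0.098)²/(2 × 4.9 × 9.8) = 0.4000 m

h = 0.40 m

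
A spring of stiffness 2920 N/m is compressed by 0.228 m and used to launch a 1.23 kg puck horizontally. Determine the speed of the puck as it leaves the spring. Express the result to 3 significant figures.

v = 11.1 m/s

Spring PE converts entirely to kinetic energy: ½kx² = ½mv²
v = x√(k/m) = 0.228 × √(2920/1.23) = 11.11 m/s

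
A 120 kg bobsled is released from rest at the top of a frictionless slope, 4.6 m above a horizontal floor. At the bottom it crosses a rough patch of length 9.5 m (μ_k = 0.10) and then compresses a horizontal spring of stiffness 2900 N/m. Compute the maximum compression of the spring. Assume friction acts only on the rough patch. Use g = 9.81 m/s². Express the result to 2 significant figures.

x = 1.7 m

Initial energy: E₁ = mgh = (120)(9.81)(4.6) = 5415.1 J
Friction removes W_f = μ_k mg d = (0.10)(120)(9.81)(9.5) = 1118 J
Energy reaching the spring: E = 5415.1 − 1118 = 4296.8 J
At max compression ½kx² = E ⇒ x = √(2E/k) = √(2 × 4296.8/2900) = 1.721 m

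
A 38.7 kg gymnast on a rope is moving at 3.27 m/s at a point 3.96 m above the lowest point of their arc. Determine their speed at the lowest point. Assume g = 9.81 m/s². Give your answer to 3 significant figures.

By conservation of mechanical energy, ½mv₀² + mgh = ½mv²
v² = v₀² + 2gh = (3.27)² + 2(9.81)(3.96) = 88.388
v = √88.388 = 9.401 m/s

v = 9.40 m/s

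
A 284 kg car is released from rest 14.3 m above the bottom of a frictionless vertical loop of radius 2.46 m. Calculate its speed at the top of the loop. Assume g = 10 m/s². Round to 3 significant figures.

Energy conservation: mgh = ½mv_top² + mg(2r)
v_top² = 2g(h − 2r) = 2(10)(14.3 − 4.920) = 187.6
v_top = 13.70 m/s

v = 13.7 m/s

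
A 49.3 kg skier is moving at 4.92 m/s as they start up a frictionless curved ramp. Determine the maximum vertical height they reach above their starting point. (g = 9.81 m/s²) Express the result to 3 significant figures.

h = 1.23 m

Setting KE at the bottom equal to PE gained: ½mv² = mgh
h = v²/(2g) = 4.92²/(2 × 9.81) = 1.234 m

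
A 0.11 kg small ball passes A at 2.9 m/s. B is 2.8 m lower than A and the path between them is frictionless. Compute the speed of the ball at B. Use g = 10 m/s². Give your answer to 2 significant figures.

v = 8.0 m/s

Equating total energy at the two states: ½mv₀² + mgh = ½mv²
v² = v₀² + 2gh = (2.9)² + 2(10)(2.8) = 64.410
v = √64.410 = 8.026 m/s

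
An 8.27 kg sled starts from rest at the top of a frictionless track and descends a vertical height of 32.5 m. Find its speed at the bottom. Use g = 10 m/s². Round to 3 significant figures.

v = 25.5 m/s

Energy conservation between the two points: mgh = ½mv²
v = √(2gh) = √(2 × 10 × 32.5) = √650.00 = 25.50 m/s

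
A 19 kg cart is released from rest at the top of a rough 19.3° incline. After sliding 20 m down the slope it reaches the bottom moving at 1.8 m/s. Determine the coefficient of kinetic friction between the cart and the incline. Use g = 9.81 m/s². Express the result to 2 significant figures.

mgh = ½mv² + μ_k (mg cosθ) L, with h = L sinθ
mgL sinθ = 1232.1 J; ½mv² = 30.780 J
W_f = 1232.1 − 30.780 = 1201 J
μ_k = W_f/(mg cosθ · L) = 1201/(175.9 × 20) = 0.3414

μ_k = 0.34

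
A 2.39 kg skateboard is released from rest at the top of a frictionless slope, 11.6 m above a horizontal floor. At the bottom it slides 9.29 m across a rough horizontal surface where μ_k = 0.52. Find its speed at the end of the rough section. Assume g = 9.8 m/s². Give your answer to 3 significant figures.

Energy bookkeeping (friction removes W_f = μ_k N d):
mgh = ½mv² + μ_k m g d
W_f = μ_k mg d = (0.52)(2.39)(9.8)(9.29) = 113.1 J
½mv² = mgh − W_f = 271.70 − 113.1 = 158.55 J
v = √(2 × 158.55/2.39) = 11.52 m/s

v = 11.5 m/s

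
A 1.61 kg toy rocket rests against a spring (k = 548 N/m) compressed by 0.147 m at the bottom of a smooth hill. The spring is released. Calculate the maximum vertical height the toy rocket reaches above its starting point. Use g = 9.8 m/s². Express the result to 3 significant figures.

h = 0.375 m

All spring PE becomes gravitational PE at the highest point: ½kx² = mgh
h = kx²/(2mg) = (548)(0.147)²/(2 × 1.61 × 9.8) = 0.3753 m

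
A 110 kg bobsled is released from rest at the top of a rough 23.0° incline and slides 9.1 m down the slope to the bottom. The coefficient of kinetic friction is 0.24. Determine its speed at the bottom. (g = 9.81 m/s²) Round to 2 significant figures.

v = 5.5 m/s

Energy: mgh = ½mv² + W_f, with h = L sinθ and W_f = μ_k (mg cosθ) L
mgh = mgL sinθ = (110)(9.81)(9.1)sin23.0° = 3836.9 J
W_f = μ_k mg cosθ · L = (0.24)(110)(9.81)cos23.0°·9.1 = 2169 J
½mv² = 3836.9 − 2169 = 1667.5 J
v = √(2 × 1667.5/110) = 5.506 m/s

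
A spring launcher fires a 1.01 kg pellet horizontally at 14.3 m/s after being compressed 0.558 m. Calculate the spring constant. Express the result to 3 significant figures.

k = 663 N/m

Energy stored in the spring equals the launch KE: ½kx² = ½mv²
k = mv²/x² = (1.01)(14.3)²/(0.558)² = 663.3 N/m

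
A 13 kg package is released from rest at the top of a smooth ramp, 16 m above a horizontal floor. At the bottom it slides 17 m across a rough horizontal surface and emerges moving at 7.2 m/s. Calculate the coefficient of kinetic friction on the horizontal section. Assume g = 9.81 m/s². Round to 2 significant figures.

μ_k = 0.79

Applying the work–energy principle:
mgh = ½mv² + μ_k m g d
mgh = 2040.5 J; ½mv² = 336.96 J
W_f = 2040.5 − 336.96 = 1704 J
μ_k = W_f/(mg·d) = 1704/(127.5 × 17) = 0.7858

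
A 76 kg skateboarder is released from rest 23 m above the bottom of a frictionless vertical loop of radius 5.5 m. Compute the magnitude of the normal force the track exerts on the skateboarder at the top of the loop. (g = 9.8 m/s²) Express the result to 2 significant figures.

N = 2500 N

Energy from release to top (height 2r): mgh = ½mv_top² + mg(2r)
v_top² = 2g(h − 2r) = 2(9.8)(23 − 11.00) = 235.20 m²/s²
At the top, both N and weight point toward the centre: N + mg = mv_top²/r
N = m(v_top²/r − g) = 76(235.20/5.5 − 9.8) = 2505 N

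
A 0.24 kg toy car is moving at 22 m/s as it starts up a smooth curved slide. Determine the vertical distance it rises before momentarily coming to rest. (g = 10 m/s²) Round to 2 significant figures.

h = 24 m

By energy conservation, ½mv² = mgh
h = v²/(2g) = 22²/(2 × 10) = 24.20 m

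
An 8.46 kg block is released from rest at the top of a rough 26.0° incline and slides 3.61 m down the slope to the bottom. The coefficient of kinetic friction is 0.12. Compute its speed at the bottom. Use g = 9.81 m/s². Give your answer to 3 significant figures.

v = 4.84 m/s

Work–energy: mg(L sinθ) − μ_k(mg cosθ)L = ½mv²
mgh = mgL sinθ = (8.46)(9.81)(3.61)sin26.0° = 131.34 J
W_f = μ_k mg cosθ · L = (0.12)(8.46)(9.81)cos26.0°·3.61 = 32.31 J
½mv² = 131.34 − 32.31 = 99.024 J
v = √(2 × 99.024/8.46) = 4.838 m/s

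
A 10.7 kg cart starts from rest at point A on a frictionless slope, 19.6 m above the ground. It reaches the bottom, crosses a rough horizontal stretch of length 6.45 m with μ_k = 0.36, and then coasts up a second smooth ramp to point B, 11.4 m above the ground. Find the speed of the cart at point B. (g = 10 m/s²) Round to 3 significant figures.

Energy at A: mgh₁ = (10.7)(10)(19.6) = 2097.2 J
Friction loss: W_f = μ_k mg d = 248.5 J
At B: ½mv² + mgh₂ = mgh₁ − W_f
½mv² = 2097.2 − 248.5 − 1219.8 = 628.95 J
v = √(2 × 628.95/10.7) = 10.84 m/s

v = 10.8 m/s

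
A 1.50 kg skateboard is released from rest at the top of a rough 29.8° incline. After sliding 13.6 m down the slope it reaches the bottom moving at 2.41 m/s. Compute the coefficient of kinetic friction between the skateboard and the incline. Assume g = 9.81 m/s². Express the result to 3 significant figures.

Energy balance down the incline: mg L sinθ − ½mv² = μ_k (mg cosθ) L
mgL sinθ = 99.456 J; ½mv² = 4.3561 J
W_f = 99.456 − 4.3561 = 95.10 J
μ_k = W_f/(mg cosθ · L) = 95.10/(12.77 × 13.6) = 0.5476

μ_k = 0.548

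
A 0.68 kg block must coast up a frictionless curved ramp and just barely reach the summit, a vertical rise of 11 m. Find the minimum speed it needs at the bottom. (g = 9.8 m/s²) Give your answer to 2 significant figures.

v = 15 m/s

At the top it is momentarily at rest, so all KE converts to PE: ½mv² = mgh
v = √(2gh) = √(2 × 9.8 × 11) = 14.68 m/s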